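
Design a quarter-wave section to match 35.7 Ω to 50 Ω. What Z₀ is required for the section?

Z_qwt ≈ 42.2 Ω

Z_qwt = √(Z_0·R_L) = √(50 × 35.7) = √1785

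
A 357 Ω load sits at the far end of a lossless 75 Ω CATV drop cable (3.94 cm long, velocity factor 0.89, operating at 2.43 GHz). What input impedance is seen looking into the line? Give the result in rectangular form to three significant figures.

Z_in ≈ 25.4 + j56.6 Ω

λ = v/f = 0.89·c / 2.43 GHz = 0.11 m
βl = 2π·l/λ = 2π × 0.359 = 129°
tan(βl) = tan(129°) = -1.23
Z_in = Z_0·(Z_L + jZ_0·tanβl)/(Z_0 + jZ_L·tanβl)
     = 75·(357 − j92.3)/(75 − j439)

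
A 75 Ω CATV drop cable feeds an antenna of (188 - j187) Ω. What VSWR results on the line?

Γ = (Z_L − Z_0)/(Z_L + Z_0) = (113 − j187)/(263 − j187)
|Γ| = 218/323 = 0.677
VSWR = (1 + |Γ|)/(1 − |Γ|) = 1.68/0.323

VSWR ≈ 5.19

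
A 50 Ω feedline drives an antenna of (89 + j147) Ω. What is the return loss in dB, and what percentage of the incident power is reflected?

Γ = (39 + j147)/(139 + j147), |Γ| = 0.752
RL = −20·log₁₀(0.752) = 2.48 dB
P_refl/P_inc = |Γ|² = 0.565

RL ≈ 2.48 dB; 56.5% of incident power reflected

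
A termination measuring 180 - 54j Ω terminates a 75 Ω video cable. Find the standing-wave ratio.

VSWR ≈ 2.66

Γ = (Z_L − Z_0)/(Z_L + Z_0) = (105 − j54)/(255 − j54)
|Γ| = 118/261 = 0.453
VSWR = (1 + |Γ|)/(1 − |Γ|) = 1.45/0.547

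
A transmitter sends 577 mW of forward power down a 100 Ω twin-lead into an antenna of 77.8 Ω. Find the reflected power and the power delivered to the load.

P_reflected ≈ 9 mW; P_delivered ≈ 568 mW

Γ = (77.8 − 100)/(77.8 + 100) = -0.125
|Γ|² = 0.0156
P_refl = |Γ|²·P_inc = 9 mW, P_del = (1 − |Γ|²)·P_inc = 568 mW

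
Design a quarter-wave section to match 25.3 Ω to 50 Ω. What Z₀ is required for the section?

Z_qwt ≈ 35.6 Ω

Z_qwt = √(Z_0·R_L) = √(50 × 25.3) = √1265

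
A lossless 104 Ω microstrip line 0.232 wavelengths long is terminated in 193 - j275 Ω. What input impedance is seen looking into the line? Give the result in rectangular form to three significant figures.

βl = 2π × 0.232 = 83.5°
tan(βl) = tan(83.5°) = 8.8
Z_in = Z_0·(Z_L + jZ_0·tanβl)/(Z_0 + jZ_L·tanβl)
     = 104·(193 + j641)/(2530 + j1700)

Z_in ≈ 17.7 + j14.5 Ω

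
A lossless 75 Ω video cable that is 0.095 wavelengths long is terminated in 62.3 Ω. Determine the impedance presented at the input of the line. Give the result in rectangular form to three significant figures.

βl = 2π × 0.095 = 34.2°
tan(βl) = tan(34.2°) = 0.68
Z_in = Z_0·(Z_L + jZ_0·tanβl)/(Z_0 + jZ_L·tanβl)
     = 75·(62.3 + j51)/(75 + j42.3)

Z_in ≈ 69.1 + j12 Ω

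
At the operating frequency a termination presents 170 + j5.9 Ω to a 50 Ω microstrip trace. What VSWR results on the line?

VSWR ≈ 3.4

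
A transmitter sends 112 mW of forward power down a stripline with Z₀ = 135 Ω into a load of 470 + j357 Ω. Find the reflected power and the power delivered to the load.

P_reflected ≈ 54.4 mW; P_delivered ≈ 57.6 mW

|Γ| = |(335 + j357)/(605 + j357)| = 0.697
|Γ|² = 0.486
P_refl = |Γ|²·P_inc = 54.4 mW, P_del = (1 − |Γ|²)·P_inc = 57.6 mW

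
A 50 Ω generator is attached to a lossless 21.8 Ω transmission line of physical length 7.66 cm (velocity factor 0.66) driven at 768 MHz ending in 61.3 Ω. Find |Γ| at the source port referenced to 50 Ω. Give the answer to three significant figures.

|Γ| ≈ 0.716

λ = v/f = 0.66·c / 768 MHz = 0.258 m
βl = 2π·l/λ = 2π × 0.297 = 107°
tan(βl) = -3.28
Z_in = Z_0·(Z_L + jZ_0·tanβl)/(Z_0 + jZ_L·tanβl) = 8.38 + j5.74 Ω
Γ_s = (Z_in − Z_s)/(Z_in + Z_s) = (-41.6 + j5.74)/(58.4 + j5.74), |Γ_s| = 0.716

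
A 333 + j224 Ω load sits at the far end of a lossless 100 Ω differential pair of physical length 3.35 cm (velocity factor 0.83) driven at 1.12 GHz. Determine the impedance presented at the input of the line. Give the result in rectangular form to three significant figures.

λ = v/f = 0.83·c / 1.12 GHz = 0.222 m
βl = 2π·l/λ = 2π × 0.151 = 54.2°
tan(βl) = tan(54.2°) = 1.39
Z_in = Z_0·(Z_L + jZ_0·tanβl)/(Z_0 + jZ_L·tanβl)
     = 100·(333 + j363)/(-211 + j462)

Z_in ≈ 37.7 − j89.2 Ω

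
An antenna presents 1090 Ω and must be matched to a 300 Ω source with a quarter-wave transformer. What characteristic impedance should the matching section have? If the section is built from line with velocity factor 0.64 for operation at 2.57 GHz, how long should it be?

Z_qwt ≈ 572 Ω; length ≈ 1.87 cm

Z_qwt = √(Z_0·R_L) = √(300 × 1090) = √327000
λ = 0.64·c/f = 0.0747 m, so l = λ/4 = 0.0187 m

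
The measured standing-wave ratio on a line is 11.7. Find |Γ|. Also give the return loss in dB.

|Γ| = (S − 1)/(S + 1) = (11.7 − 1)/(11.7 + 1) = 10.7/12.7
RL = −20·log₁₀|Γ| = −20·log₁₀(0.843)

|Γ| ≈ 0.843; return loss ≈ 1.49 dB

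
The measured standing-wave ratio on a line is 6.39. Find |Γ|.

|Γ| = (S − 1)/(S + 1) = (6.39 − 1)/(6.39 + 1) = 5.39/7.39

|Γ| ≈ 0.729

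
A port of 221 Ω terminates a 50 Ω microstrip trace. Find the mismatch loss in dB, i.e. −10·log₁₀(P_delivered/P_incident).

mismatch loss ≈ 2.21 dB

Γ = (221 − 50)/(221 + 50) = 0.631
|Γ|² = 0.398, so P_del/P_inc = 1 − |Γ|² = 0.602
ML = −10·log₁₀(1 − |Γ|²)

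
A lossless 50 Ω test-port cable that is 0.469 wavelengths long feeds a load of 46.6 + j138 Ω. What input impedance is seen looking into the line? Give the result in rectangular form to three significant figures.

Z_in ≈ 20 + j85.3 Ω

βl = 2π × 0.469 = 169°
tan(βl) = tan(169°) = -0.197
Z_in = Z_0·(Z_L + jZ_0·tanβl)/(Z_0 + jZ_L·tanβl)
     = 50·(46.6 + j128)/(77.2 − j9.19)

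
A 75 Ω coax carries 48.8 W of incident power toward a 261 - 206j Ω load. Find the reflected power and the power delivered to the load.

|Γ| = |(186 − j206)/(336 − j206)| = 0.704
|Γ|² = 0.496
P_refl = |Γ|²·P_inc = 24.2 W, P_del = (1 − |Γ|²)·P_inc = 24.6 W

P_reflected ≈ 24.2 W; P_delivered ≈ 24.6 W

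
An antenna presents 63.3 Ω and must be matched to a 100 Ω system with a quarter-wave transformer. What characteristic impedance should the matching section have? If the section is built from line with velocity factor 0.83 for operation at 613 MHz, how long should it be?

Z_qwt = √(Z_0·R_L) = √(100 × 63.3) = √6330
λ = 0.83·c/f = 0.406 m, so l = λ/4 = 0.102 m

Z_qwt ≈ 79.6 Ω; length ≈ 10.2 cm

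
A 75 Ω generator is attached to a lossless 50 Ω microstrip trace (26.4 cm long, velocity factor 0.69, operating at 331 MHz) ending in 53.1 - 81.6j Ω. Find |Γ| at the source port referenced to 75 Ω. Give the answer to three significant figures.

λ = v/f = 0.69·c / 331 MHz = 0.625 m
βl = 2π·l/λ = 2π × 0.422 = 152°
tan(βl) = -0.532
Z_in = Z_0·(Z_L + jZ_0·tanβl)/(Z_0 + jZ_L·tanβl) = 202 + j47 Ω
Γ_s = (Z_in − Z_s)/(Z_in + Z_s) = (127 + j47)/(277 + j47), |Γ_s| = 0.482

|Γ| ≈ 0.482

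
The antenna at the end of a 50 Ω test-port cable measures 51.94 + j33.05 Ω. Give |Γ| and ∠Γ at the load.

Γ ≈ 0.309 ∠ 68.7°

Γ = (Z_L − Z_0)/(Z_L + Z_0) = (1.94 + j33.05)/(101.9 + j33.05)
|Γ| = 33.1/107 = 0.309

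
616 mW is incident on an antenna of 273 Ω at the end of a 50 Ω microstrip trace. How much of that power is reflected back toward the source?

Γ = (273 − 50)/(273 + 50) = 0.69
|Γ|² = 0.477
P_refl = |Γ|²·P_inc = 294 mW, P_del = (1 − |Γ|²)·P_inc = 322 mW

P_reflected ≈ 294 mW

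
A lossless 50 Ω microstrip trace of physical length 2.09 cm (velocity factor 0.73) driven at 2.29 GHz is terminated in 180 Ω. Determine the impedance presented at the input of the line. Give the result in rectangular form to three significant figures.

λ = v/f = 0.73·c / 2.29 GHz = 0.0956 m
βl = 2π·l/λ = 2π × 0.219 = 78.7°
tan(βl) = tan(78.7°) = 4.99
Z_in = Z_0·(Z_L + jZ_0·tanβl)/(Z_0 + jZ_L·tanβl)
     = 50·(180 + j250)/(50 + j899)

Z_in ≈ 14.4 − j9.21 Ω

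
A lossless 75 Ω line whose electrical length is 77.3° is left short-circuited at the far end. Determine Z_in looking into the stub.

tan(βl) = 4.44
For a short-circuited stub, Z_in = jZ_0·tan(βl)

Z_in ≈ +j333 Ω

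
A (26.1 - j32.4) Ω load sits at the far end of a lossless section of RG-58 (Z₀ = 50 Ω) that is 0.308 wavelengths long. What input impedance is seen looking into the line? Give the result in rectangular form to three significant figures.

βl = 2π × 0.308 = 111°
tan(βl) = tan(111°) = -2.62
Z_in = Z_0·(Z_L + jZ_0·tanβl)/(Z_0 + jZ_L·tanβl)
     = 50·(26.1 − j163)/(-34.9 − j68.4)

Z_in ≈ 87 + j63.5 Ω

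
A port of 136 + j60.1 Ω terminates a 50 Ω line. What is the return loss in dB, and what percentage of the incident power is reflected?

RL ≈ 5.4 dB; 28.8% of incident power reflected

Γ = (86 + j60.1)/(186 + j60.1), |Γ| = 0.537
RL = −20·log₁₀(0.537) = 5.4 dB
P_refl/P_inc = |Γ|² = 0.288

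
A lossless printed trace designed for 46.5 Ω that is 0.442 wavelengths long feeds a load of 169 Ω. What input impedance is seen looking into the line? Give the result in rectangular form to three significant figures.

βl = 2π × 0.442 = 159°
tan(βl) = tan(159°) = -0.381
Z_in = Z_0·(Z_L + jZ_0·tanβl)/(Z_0 + jZ_L·tanβl)
     = 46.5·(169 − j17.7)/(46.5 − j64.5)

Z_in ≈ 66.3 + j74.1 Ω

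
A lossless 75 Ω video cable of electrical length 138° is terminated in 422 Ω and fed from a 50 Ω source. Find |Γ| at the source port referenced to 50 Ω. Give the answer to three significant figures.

tan(βl) = -0.9
Z_in = Z_0·(Z_L + jZ_0·tanβl)/(Z_0 + jZ_L·tanβl) = 28.7 + j77.6 Ω
Γ_s = (Z_in − Z_s)/(Z_in + Z_s) = (-21.3 + j77.6)/(78.7 + j77.6), |Γ_s| = 0.729

|Γ| ≈ 0.729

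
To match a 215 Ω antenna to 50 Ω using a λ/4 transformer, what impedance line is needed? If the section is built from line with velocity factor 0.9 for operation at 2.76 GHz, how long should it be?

Z_qwt = √(Z_0·R_L) = √(50 × 215) = √10750
λ = 0.9·c/f = 0.0978 m, so l = λ/4 = 0.0245 m

Z_qwt ≈ 104 Ω; length ≈ 2.45 cm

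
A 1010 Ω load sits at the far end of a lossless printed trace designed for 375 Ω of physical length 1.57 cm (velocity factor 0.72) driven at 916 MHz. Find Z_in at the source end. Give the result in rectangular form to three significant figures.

λ = v/f = 0.72·c / 916 MHz = 0.236 m
βl = 2π·l/λ = 2π × 0.0666 = 24°
tan(βl) = tan(24°) = 0.445
Z_in = Z_0·(Z_L + jZ_0·tanβl)/(Z_0 + jZ_L·tanβl)
     = 375·(1010 + j167)/(375 + j449)

Z_in ≈ 497 − j428 Ω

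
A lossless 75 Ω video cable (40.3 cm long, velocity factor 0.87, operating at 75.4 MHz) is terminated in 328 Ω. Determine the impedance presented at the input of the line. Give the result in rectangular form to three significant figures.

Z_in ≈ 36.1 − j74.4 Ω

λ = v/f = 0.87·c / 75.4 MHz = 3.46 m
βl = 2π·l/λ = 2π × 0.116 = 41.9°
tan(βl) = tan(41.9°) = 0.898
Z_in = Z_0·(Z_L + jZ_0·tanβl)/(Z_0 + jZ_L·tanβl)
     = 75·(328 + j67.3)/(75 + j294)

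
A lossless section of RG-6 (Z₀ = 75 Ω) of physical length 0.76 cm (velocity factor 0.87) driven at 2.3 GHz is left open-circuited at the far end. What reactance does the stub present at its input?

λ = v/f = 0.87·c / 2.3 GHz = 0.113 m
βl = 2π·l/λ = 2π × 0.067 = 24.1°
tan(βl) = 0.448
For an open-circuited stub, Z_in = −jZ_0·cot(βl) = −jZ_0/tan(βl)

X_in ≈ -168 Ω (capacitive)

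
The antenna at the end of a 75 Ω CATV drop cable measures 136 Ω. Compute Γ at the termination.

Γ = (Z_L − Z_0)/(Z_L + Z_0) = (136 − 75)/(136 + 75) = 61/211

Γ = 0.289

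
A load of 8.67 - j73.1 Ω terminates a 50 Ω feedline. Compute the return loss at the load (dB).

RL ≈ 0.955 dB

Γ = (-41.33 − j73.1)/(58.67 − j73.1), |Γ| = 0.896
RL = −20·log₁₀|Γ| = −20·log₁₀(0.896)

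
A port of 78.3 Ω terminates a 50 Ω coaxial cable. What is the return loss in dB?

RL ≈ 13.1 dB

Γ = (78.3 − 50)/(78.3 + 50) = 0.221
RL = −20·log₁₀|Γ| = −20·log₁₀(0.221)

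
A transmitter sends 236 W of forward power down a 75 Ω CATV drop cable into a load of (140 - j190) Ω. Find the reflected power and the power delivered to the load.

|Γ| = |(65 − j190)/(215 − j190)| = 0.7
|Γ|² = 0.49
P_refl = |Γ|²·P_inc = 116 W, P_del = (1 − |Γ|²)·P_inc = 120 W

P_reflected ≈ 116 W; P_delivered ≈ 120 W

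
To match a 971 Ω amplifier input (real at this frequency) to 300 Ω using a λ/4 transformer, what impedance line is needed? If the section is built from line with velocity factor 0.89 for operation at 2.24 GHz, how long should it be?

Z_qwt ≈ 540 Ω; length ≈ 2.98 cm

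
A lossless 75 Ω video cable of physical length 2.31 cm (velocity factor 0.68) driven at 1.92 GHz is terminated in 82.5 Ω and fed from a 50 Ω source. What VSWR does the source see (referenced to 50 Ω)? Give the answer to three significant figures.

VSWR ≈ 1.38

λ = v/f = 0.68·c / 1.92 GHz = 0.106 m
βl = 2π·l/λ = 2π × 0.217 = 78.3°
tan(βl) = 4.82
Z_in = Z_0·(Z_L + jZ_0·tanβl)/(Z_0 + jZ_L·tanβl) = 68.7 − j2.61 Ω
Γ_s = (Z_in − Z_s)/(Z_in + Z_s) = (18.7 − j2.61)/(119 − j2.61), |Γ_s| = 0.159
VSWR = (1 + |Γ_s|)/(1 − |Γ_s|)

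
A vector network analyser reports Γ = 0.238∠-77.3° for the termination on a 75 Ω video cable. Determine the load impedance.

Z_L = Z_0·(1 + Γ)/(1 − Γ) = 75·(1.05 − j0.232)/(0.948 + j0.232)

Z_L ≈ 74.3 − j36.6 Ω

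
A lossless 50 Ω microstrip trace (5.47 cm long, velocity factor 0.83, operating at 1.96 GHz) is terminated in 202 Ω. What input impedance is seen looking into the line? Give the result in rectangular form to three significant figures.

λ = v/f = 0.83·c / 1.96 GHz = 0.127 m
βl = 2π·l/λ = 2π × 0.431 = 155°
tan(βl) = tan(155°) = -0.466
Z_in = Z_0·(Z_L + jZ_0·tanβl)/(Z_0 + jZ_L·tanβl)
     = 50·(202 − j23.3)/(50 − j94.2)

Z_in ≈ 54.1 + j78.5 Ω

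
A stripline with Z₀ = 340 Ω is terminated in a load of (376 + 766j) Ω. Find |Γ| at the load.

|Γ| ≈ 0.731

Γ = (Z_L − Z_0)/(Z_L + Z_0) = (36 + j766)/(716 + j766)
|Γ| = 767/1050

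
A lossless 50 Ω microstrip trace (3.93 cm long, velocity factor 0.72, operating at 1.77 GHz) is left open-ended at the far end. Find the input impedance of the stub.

Z_in ≈ +j24.3 Ω

λ = v/f = 0.72·c / 1.77 GHz = 0.122 m
βl = 2π·l/λ = 2π × 0.322 = 116°
tan(βl) = -2.06
For an open-ended stub, Z_in = −jZ_0·cot(βl) = −jZ_0/tan(βl)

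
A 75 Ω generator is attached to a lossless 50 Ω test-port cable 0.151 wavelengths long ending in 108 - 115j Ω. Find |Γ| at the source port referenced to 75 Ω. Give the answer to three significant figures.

βl = 2π × 0.151 = 54.4°
tan(βl) = 1.39
Z_in = Z_0·(Z_L + jZ_0·tanβl)/(Z_0 + jZ_L·tanβl) = 11.9 − j19.3 Ω
Γ_s = (Z_in − Z_s)/(Z_in + Z_s) = (-63.1 − j19.3)/(86.9 − j19.3), |Γ_s| = 0.742

|Γ| ≈ 0.742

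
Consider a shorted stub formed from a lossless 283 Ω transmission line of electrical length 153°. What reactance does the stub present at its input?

tan(βl) = -0.51
For a shorted stub, Z_in = jZ_0·tan(βl)

X_in ≈ -144 Ω (capacitive)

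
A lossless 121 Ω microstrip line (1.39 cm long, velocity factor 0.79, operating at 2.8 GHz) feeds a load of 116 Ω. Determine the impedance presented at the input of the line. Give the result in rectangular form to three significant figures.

λ = v/f = 0.79·c / 2.8 GHz = 0.0846 m
βl = 2π·l/λ = 2π × 0.164 = 59.1°
tan(βl) = tan(59.1°) = 1.67
Z_in = Z_0·(Z_L + jZ_0·tanβl)/(Z_0 + jZ_L·tanβl)
     = 121·(116 + j202)/(121 + j194)

Z_in ≈ 123 + j4.59 Ω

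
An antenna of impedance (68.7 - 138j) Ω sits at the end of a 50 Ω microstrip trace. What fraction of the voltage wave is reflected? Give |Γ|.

|Γ| ≈ 0.765

Γ = (Z_L − Z_0)/(Z_L + Z_0) = (18.7 − j138)/(118.7 − j138)
|Γ| = 139/182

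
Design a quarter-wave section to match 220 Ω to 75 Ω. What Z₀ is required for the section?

Z_qwt ≈ 128 Ω

Z_qwt = √(Z_0·R_L) = √(75 × 220) = √16500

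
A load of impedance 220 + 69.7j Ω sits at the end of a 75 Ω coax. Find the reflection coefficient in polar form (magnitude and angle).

Γ = (Z_L − Z_0)/(Z_L + Z_0) = (145 + j69.7)/(295 + j69.7)
|Γ| = 161/303 = 0.531

Γ ≈ 0.531 ∠ 12.4°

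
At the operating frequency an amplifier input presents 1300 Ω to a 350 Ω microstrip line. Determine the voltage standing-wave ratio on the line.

Γ = (1300 − 350)/(1300 + 350) = 0.576
VSWR = (1 + 0.576)/(1 − 0.576)

VSWR ≈ 3.71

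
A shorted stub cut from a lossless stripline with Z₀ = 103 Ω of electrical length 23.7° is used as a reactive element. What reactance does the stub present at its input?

tan(βl) = 0.439
For a shorted stub, Z_in = jZ_0·tan(βl)

X_in ≈ 45.2 Ω (inductive)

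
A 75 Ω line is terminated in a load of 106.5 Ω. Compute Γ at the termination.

Γ = (Z_L − Z_0)/(Z_L + Z_0) = (106.5 − 75)/(106.5 + 75) = 31.5/181.5

Γ = 0.174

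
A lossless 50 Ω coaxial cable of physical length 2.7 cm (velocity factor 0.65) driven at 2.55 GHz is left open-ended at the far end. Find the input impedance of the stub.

Z_in ≈ +j37.8 Ω

λ = v/f = 0.65·c / 2.55 GHz = 0.0765 m
βl = 2π·l/λ = 2π × 0.353 = 127°
tan(βl) = -1.32
For an open-ended stub, Z_in = −jZ_0·cot(βl) = −jZ_0/tan(βl)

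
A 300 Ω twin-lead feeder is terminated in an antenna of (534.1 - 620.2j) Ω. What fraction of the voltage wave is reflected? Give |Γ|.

|Γ| ≈ 0.638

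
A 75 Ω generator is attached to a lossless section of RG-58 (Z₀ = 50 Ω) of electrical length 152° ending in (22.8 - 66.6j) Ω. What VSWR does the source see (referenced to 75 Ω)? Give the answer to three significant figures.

tan(βl) = -0.532
Z_in = Z_0·(Z_L + jZ_0·tanβl)/(Z_0 + jZ_L·tanβl) = 203 − j151 Ω
Γ_s = (Z_in − Z_s)/(Z_in + Z_s) = (128 − j151)/(278 − j151), |Γ_s| = 0.625
VSWR = (1 + |Γ_s|)/(1 − |Γ_s|)

VSWR ≈ 4.33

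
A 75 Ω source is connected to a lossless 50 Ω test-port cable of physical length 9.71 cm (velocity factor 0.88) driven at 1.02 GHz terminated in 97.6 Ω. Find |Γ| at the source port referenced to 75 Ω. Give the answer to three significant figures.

|Γ| ≈ 0.378

λ = v/f = 0.88·c / 1.02 GHz = 0.259 m
βl = 2π·l/λ = 2π × 0.375 = 135°
tan(βl) = -0.998
Z_in = Z_0·(Z_L + jZ_0·tanβl)/(Z_0 + jZ_L·tanβl) = 40.6 + j29.2 Ω
Γ_s = (Z_in − Z_s)/(Z_in + Z_s) = (-34.4 + j29.2)/(116 + j29.2), |Γ_s| = 0.378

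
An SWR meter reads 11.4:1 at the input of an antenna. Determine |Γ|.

|Γ| = (S − 1)/(S + 1) = (11.4 − 1)/(11.4 + 1) = 10.4/12.4

|Γ| ≈ 0.839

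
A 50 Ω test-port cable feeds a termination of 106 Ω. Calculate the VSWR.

For a purely resistive load, VSWR = R_L/Z_0 or Z_0/R_L (whichever > 1) = 106/50

VSWR ≈ 2.12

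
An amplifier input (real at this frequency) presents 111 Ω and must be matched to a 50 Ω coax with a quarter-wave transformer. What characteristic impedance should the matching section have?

Z_qwt ≈ 74.5 Ω

Z_qwt = √(Z_0·R_L) = √(50 × 111) = √5550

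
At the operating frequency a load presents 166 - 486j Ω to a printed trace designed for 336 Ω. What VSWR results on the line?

Γ = (Z_L − Z_0)/(Z_L + Z_0) = (-170 − j486)/(502 − j486)
|Γ| = 515/699 = 0.737
VSWR = (1 + |Γ|)/(1 − |Γ|) = 1.74/0.263

VSWR ≈ 6.6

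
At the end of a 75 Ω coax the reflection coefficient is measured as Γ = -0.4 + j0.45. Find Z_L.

Z_L ≈ 22.1 + j31.2 Ω

Z_L = Z_0·(1 + Γ)/(1 − Γ) = 75·(0.6 + j0.45)/(1.4 − j0.45)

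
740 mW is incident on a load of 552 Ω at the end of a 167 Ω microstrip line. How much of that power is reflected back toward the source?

Γ = (552 − 167)/(552 + 167) = 0.535
|Γ|² = 0.287
P_refl = |Γ|²·P_inc = 212 mW, P_del = (1 − |Γ|²)·P_inc = 528 mW

P_reflected ≈ 212 mW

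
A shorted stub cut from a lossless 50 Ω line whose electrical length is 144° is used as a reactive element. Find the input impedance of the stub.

Z_in ≈ −j36.3 Ω

tan(βl) = -0.727
For a shorted stub, Z_in = jZ_0·tan(βl)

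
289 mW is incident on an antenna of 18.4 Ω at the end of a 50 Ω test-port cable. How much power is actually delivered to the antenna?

P_delivered ≈ 227 mW

Γ = (18.4 − 50)/(18.4 + 50) = -0.462
|Γ|² = 0.213
P_refl = |Γ|²·P_inc = 61.7 mW, P_del = (1 − |Γ|²)·P_inc = 227 mW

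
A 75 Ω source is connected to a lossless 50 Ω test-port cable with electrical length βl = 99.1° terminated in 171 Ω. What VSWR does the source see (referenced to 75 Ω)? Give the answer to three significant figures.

VSWR ≈ 5.06

tan(βl) = -6.24
Z_in = Z_0·(Z_L + jZ_0·tanβl)/(Z_0 + jZ_L·tanβl) = 15 + j7.31 Ω
Γ_s = (Z_in − Z_s)/(Z_in + Z_s) = (-60 + j7.31)/(90 + j7.31), |Γ_s| = 0.67
VSWR = (1 + |Γ_s|)/(1 − |Γ_s|)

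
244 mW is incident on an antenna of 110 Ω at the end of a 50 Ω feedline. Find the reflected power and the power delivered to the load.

Γ = (110 − 50)/(110 + 50) = 0.375
|Γ|² = 0.141
P_refl = |Γ|²·P_inc = 34.3 mW, P_del = (1 − |Γ|²)·P_inc = 210 mW

P_reflected ≈ 34.3 mW; P_delivered ≈ 210 mW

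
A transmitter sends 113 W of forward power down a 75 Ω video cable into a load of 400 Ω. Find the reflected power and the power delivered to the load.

Γ = (400 − 75)/(400 + 75) = 0.684
|Γ|² = 0.468
P_refl = |Γ|²·P_inc = 52.9 W, P_del = (1 − |Γ|²)·P_inc = 60.1 W

P_reflected ≈ 52.9 W; P_delivered ≈ 60.1 W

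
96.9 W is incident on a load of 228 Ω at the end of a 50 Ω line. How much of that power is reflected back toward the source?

P_reflected ≈ 39.7 W

Γ = (228 − 50)/(228 + 50) = 0.64
|Γ|² = 0.41
P_refl = |Γ|²·P_inc = 39.7 W, P_del = (1 − |Γ|²)·P_inc = 57.2 W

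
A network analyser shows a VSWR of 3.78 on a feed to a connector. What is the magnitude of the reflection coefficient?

|Γ| = (S − 1)/(S + 1) = (3.78 − 1)/(3.78 + 1) = 2.78/4.78

|Γ| ≈ 0.582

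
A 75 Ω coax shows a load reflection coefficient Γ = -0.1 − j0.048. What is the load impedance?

Z_L ≈ 61.1 − j5.94 Ω

Z_L = Z_0·(1 + Γ)/(1 − Γ) = 75·(0.9 − j0.048)/(1.1 + j0.048)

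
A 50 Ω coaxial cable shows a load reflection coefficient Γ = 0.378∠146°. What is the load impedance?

Z_L = Z_0·(1 + Γ)/(1 − Γ) = 50·(0.687 + j0.211)/(1.31 − j0.211)

Z_L ≈ 24.2 + j11.9 Ω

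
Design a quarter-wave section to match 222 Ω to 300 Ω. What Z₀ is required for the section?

Z_qwt ≈ 258 Ω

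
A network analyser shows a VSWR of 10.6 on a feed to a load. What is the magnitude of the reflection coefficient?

|Γ| ≈ 0.828

|Γ| = (S − 1)/(S + 1) = (10.6 − 1)/(10.6 + 1) = 9.6/11.6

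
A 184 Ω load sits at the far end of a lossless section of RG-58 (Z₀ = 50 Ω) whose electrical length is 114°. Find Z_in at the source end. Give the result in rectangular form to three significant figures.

tan(βl) = tan(114°) = -2.25
Z_in = Z_0·(Z_L + jZ_0·tanβl)/(Z_0 + jZ_L·tanβl)
     = 50·(184 − j112)/(50 − j413)

Z_in ≈ 16 + j20.3 Ω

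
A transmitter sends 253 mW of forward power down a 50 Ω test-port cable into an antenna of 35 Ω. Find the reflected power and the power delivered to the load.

Γ = (35 − 50)/(35 + 50) = -0.176
|Γ|² = 0.0311
P_refl = |Γ|²·P_inc = 7.88 mW, P_del = (1 − |Γ|²)·P_inc = 245 mW

P_reflected ≈ 7.88 mW; P_delivered ≈ 245 mW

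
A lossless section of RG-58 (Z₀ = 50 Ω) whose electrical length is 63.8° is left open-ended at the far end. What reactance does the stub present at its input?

X_in ≈ -24.6 Ω (capacitive)

tan(βl) = 2.03
For an open-ended stub, Z_in = −jZ_0·cot(βl) = −jZ_0/tan(βl)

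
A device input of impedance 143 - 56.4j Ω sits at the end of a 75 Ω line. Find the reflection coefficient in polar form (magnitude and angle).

Γ ≈ 0.392 ∠ -25.2°

Γ = (Z_L − Z_0)/(Z_L + Z_0) = (68 − j56.4)/(218 − j56.4)
|Γ| = 88.3/225 = 0.392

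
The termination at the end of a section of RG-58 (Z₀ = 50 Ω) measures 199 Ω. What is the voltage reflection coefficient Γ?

Γ = 0.598

Γ = (Z_L − Z_0)/(Z_L + Z_0) = (199 − 50)/(199 + 50) = 149/249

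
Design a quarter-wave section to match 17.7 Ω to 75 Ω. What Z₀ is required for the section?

Z_qwt ≈ 36.4 Ω

Z_qwt = √(Z_0·R_L) = √(75 × 17.7) = √1328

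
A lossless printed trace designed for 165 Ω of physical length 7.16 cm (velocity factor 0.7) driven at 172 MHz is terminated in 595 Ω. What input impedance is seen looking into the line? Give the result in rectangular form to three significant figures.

λ = v/f = 0.7·c / 172 MHz = 1.22 m
βl = 2π·l/λ = 2π × 0.0586 = 21.1°
tan(βl) = tan(21.1°) = 0.386
Z_in = Z_0·(Z_L + jZ_0·tanβl)/(Z_0 + jZ_L·tanβl)
     = 165·(595 + j63.7)/(165 + j230)

Z_in ≈ 233 − j260 Ω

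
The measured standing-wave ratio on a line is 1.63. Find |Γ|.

|Γ| = (S − 1)/(S + 1) = (1.63 − 1)/(1.63 + 1) = 0.63/2.63

|Γ| ≈ 0.24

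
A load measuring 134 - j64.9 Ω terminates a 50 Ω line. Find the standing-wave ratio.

VSWR ≈ 3.39

Γ = (Z_L − Z_0)/(Z_L + Z_0) = (84 − j64.9)/(184 − j64.9)
|Γ| = 106/195 = 0.544
VSWR = (1 + |Γ|)/(1 − |Γ|) = 1.54/0.456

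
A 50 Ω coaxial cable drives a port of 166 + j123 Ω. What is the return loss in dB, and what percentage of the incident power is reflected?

Γ = (116 + j123)/(216 + j123), |Γ| = 0.68
RL = −20·log₁₀(0.68) = 3.35 dB
P_refl/P_inc = |Γ|² = 0.463

RL ≈ 3.35 dB; 46.3% of incident power reflected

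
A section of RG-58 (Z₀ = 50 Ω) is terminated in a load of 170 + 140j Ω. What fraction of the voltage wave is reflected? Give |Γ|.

|Γ| ≈ 0.707

Γ = (Z_L − Z_0)/(Z_L + Z_0) = (120 + j140)/(220 + j140)
|Γ| = 184/261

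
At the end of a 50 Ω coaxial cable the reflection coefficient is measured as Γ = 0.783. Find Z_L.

Z_L ≈ 411 Ω

Z_L = Z_0·(1 + Γ)/(1 − Γ) = 50·(1.78)/(0.217)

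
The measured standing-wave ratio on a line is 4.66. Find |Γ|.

|Γ| = (S − 1)/(S + 1) = (4.66 − 1)/(4.66 + 1) = 3.66/5.66

|Γ| ≈ 0.647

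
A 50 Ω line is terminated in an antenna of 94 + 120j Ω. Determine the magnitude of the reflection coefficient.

|Γ| ≈ 0.682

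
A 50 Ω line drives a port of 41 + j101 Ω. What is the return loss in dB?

RL ≈ 2.55 dB

Γ = (-9 + j101)/(91 + j101), |Γ| = 0.746
RL = −20·log₁₀|Γ| = −20·log₁₀(0.746)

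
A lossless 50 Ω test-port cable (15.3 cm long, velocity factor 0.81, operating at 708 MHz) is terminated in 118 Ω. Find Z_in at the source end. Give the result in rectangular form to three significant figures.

λ = v/f = 0.81·c / 708 MHz = 0.343 m
βl = 2π·l/λ = 2π × 0.446 = 160°
tan(βl) = tan(160°) = -0.355
Z_in = Z_0·(Z_L + jZ_0·tanβl)/(Z_0 + jZ_L·tanβl)
     = 50·(118 − j17.7)/(50 − j41.8)

Z_in ≈ 78.1 + j47.6 Ω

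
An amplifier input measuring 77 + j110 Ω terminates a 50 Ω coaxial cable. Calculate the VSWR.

Γ = (Z_L − Z_0)/(Z_L + Z_0) = (27 + j110)/(127 + j110)
|Γ| = 113/168 = 0.674
VSWR = (1 + |Γ|)/(1 − |Γ|) = 1.67/0.326

VSWR ≈ 5.14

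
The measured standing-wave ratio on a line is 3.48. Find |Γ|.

|Γ| ≈ 0.554

|Γ| = (S − 1)/(S + 1) = (3.48 − 1)/(3.48 + 1) = 2.48/4.48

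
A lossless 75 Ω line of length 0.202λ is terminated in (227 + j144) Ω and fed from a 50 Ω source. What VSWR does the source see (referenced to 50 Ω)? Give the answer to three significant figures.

VSWR ≈ 3.64

βl = 2π × 0.202 = 72.7°
tan(βl) = 3.21
Z_in = Z_0·(Z_L + jZ_0·tanβl)/(Z_0 + jZ_L·tanβl) = 21.2 − j34.6 Ω
Γ_s = (Z_in − Z_s)/(Z_in + Z_s) = (-28.8 − j34.6)/(71.2 − j34.6), |Γ_s| = 0.569
VSWR = (1 + |Γ_s|)/(1 − |Γ_s|)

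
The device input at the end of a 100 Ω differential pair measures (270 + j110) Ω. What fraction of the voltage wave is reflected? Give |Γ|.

|Γ| ≈ 0.525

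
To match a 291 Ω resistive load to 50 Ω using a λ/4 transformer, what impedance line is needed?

Z_qwt = √(Z_0·R_L) = √(50 × 291) = √14550

Z_qwt ≈ 121 Ω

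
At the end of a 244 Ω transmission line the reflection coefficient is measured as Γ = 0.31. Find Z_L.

Z_L ≈ 463 Ω

Z_L = Z_0·(1 + Γ)/(1 − Γ) = 244·(1.31)/(0.69)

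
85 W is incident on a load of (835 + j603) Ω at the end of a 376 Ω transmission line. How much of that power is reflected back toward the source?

|Γ| = |(459 + j603)/(1211 + j603)| = 0.56
|Γ|² = 0.314
P_refl = |Γ|²·P_inc = 26.7 W, P_del = (1 − |Γ|²)·P_inc = 58.3 W

P_reflected ≈ 26.7 W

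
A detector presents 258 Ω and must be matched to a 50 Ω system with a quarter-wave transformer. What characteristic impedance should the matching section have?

Z_qwt = √(Z_0·R_L) = √(50 × 258) = √12900

Z_qwt ≈ 114 Ω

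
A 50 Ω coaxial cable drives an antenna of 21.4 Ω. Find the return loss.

Γ = (21.4 − 50)/(21.4 + 50) = -0.401
RL = −20·log₁₀|Γ| = −20·log₁₀(0.401)

RL ≈ 7.95 dB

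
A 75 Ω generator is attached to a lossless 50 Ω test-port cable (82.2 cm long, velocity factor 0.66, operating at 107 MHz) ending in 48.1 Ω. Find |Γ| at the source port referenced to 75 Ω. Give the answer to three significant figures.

λ = v/f = 0.66·c / 107 MHz = 1.85 m
βl = 2π·l/λ = 2π × 0.444 = 160°
tan(βl) = -0.366
Z_in = Z_0·(Z_L + jZ_0·tanβl)/(Z_0 + jZ_L·tanβl) = 48.5 − j1.21 Ω
Γ_s = (Z_in − Z_s)/(Z_in + Z_s) = (-26.5 − j1.21)/(124 − j1.21), |Γ_s| = 0.215

|Γ| ≈ 0.215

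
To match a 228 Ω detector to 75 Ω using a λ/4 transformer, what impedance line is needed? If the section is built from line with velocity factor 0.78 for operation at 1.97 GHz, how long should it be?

Z_qwt = √(Z_0·R_L) = √(75 × 228) = √17100
λ = 0.78·c/f = 0.119 m, so l = λ/4 = 0.0297 m

Z_qwt ≈ 131 Ω; length ≈ 2.97 cm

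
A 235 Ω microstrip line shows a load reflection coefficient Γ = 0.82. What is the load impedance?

Z_L ≈ 2380 Ω

Z_L = Z_0·(1 + Γ)/(1 − Γ) = 235·(1.82)/(0.18)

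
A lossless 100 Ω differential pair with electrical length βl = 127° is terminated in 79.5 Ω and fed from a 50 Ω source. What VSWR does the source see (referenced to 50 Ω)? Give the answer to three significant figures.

VSWR ≈ 2.21

tan(βl) = -1.33
Z_in = Z_0·(Z_L + jZ_0·tanβl)/(Z_0 + jZ_L·tanβl) = 104 − j23.1 Ω
Γ_s = (Z_in − Z_s)/(Z_in + Z_s) = (53.9 − j23.1)/(154 − j23.1), |Γ_s| = 0.377
VSWR = (1 + |Γ_s|)/(1 − |Γ_s|)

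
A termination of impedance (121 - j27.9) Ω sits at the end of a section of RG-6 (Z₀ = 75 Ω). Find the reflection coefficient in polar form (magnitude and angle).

Γ ≈ 0.272 ∠ -23.1°

Γ = (Z_L − Z_0)/(Z_L + Z_0) = (46 − j27.9)/(196 − j27.9)
|Γ| = 53.8/198 = 0.272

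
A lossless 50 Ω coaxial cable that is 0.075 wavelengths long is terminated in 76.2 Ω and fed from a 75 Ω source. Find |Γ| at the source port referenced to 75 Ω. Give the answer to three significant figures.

|Γ| ≈ 0.19

βl = 2π × 0.075 = 27°
tan(βl) = 0.51
Z_in = Z_0·(Z_L + jZ_0·tanβl)/(Z_0 + jZ_L·tanβl) = 59.9 − j21 Ω
Γ_s = (Z_in − Z_s)/(Z_in + Z_s) = (-15.1 − j21)/(135 − j21), |Γ_s| = 0.19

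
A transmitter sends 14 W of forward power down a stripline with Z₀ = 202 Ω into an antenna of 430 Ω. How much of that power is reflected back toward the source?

Γ = (430 − 202)/(430 + 202) = 0.361
|Γ|² = 0.13
P_refl = |Γ|²·P_inc = 1.82 W, P_del = (1 − |Γ|²)·P_inc = 12.2 W

P_reflected ≈ 1.82 W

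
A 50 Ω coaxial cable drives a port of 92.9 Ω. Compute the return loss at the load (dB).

Γ = (92.9 − 50)/(92.9 + 50) = 0.3
RL = −20·log₁₀|Γ| = −20·log₁₀(0.3)

RL ≈ 10.5 dB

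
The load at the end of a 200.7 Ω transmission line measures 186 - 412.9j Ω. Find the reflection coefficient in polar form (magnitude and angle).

Γ ≈ 0.73 ∠ -45.2°

Γ = (Z_L − Z_0)/(Z_L + Z_0) = (-14.7 − j412.9)/(386.7 − j412.9)
|Γ| = 413/566 = 0.73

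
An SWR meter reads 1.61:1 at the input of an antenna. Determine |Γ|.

|Γ| = (S − 1)/(S + 1) = (1.61 − 1)/(1.61 + 1) = 0.61/2.61

|Γ| ≈ 0.234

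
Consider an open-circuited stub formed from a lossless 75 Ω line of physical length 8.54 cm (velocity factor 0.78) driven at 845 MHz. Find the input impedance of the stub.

Z_in ≈ +j28.8 Ω

λ = v/f = 0.78·c / 845 MHz = 0.277 m
βl = 2π·l/λ = 2π × 0.308 = 111°
tan(βl) = -2.6
For an open-circuited stub, Z_in = −jZ_0·cot(βl) = −jZ_0/tan(βl)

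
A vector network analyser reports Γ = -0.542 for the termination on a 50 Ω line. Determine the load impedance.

Z_L ≈ 14.9 Ω

Z_L = Z_0·(1 + Γ)/(1 − Γ) = 50·(0.458)/(1.54)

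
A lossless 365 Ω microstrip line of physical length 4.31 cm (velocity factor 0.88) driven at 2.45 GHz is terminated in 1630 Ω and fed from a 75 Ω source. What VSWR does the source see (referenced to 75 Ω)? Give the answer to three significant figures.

VSWR ≈ 14.9

λ = v/f = 0.88·c / 2.45 GHz = 0.108 m
βl = 2π·l/λ = 2π × 0.4 = 144°
tan(βl) = -0.727
Z_in = Z_0·(Z_L + jZ_0·tanβl)/(Z_0 + jZ_L·tanβl) = 216 + j436 Ω
Γ_s = (Z_in − Z_s)/(Z_in + Z_s) = (141 + j436)/(291 + j436), |Γ_s| = 0.874
VSWR = (1 + |Γ_s|)/(1 − |Γ_s|)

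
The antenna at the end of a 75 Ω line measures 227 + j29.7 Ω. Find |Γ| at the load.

|Γ| ≈ 0.51

Γ = (Z_L − Z_0)/(Z_L + Z_0) = (152 + j29.7)/(302 + j29.7)
|Γ| = 155/303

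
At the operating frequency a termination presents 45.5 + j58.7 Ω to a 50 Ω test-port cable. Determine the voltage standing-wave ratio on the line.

Γ = (Z_L − Z_0)/(Z_L + Z_0) = (-4.5 + j58.7)/(95.5 + j58.7)
|Γ| = 58.9/112 = 0.525
VSWR = (1 + |Γ|)/(1 − |Γ|) = 1.53/0.475

VSWR ≈ 3.21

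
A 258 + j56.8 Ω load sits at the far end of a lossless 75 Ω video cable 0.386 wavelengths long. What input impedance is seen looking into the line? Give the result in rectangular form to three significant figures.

βl = 2π × 0.386 = 139°
tan(βl) = tan(139°) = -0.871
Z_in = Z_0·(Z_L + jZ_0·tanβl)/(Z_0 + jZ_L·tanβl)
     = 75·(258 − j8.49)/(124 − j225)

Z_in ≈ 38.7 + j64.7 Ω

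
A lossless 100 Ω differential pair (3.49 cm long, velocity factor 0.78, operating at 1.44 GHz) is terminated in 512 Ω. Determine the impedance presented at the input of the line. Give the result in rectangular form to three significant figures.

Z_in ≈ 20.5 − j21.6 Ω

λ = v/f = 0.78·c / 1.44 GHz = 0.163 m
βl = 2π·l/λ = 2π × 0.215 = 77.3°
tan(βl) = tan(77.3°) = 4.44
Z_in = Z_0·(Z_L + jZ_0·tanβl)/(Z_0 + jZ_L·tanβl)
     = 100·(512 + j444)/(100 + j2280)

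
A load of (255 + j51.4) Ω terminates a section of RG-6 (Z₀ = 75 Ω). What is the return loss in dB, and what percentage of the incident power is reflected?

Γ = (180 + j51.4)/(330 + j51.4), |Γ| = 0.56
RL = −20·log₁₀(0.56) = 5.03 dB
P_refl/P_inc = |Γ|² = 0.314

RL ≈ 5.03 dB; 31.4% of incident power reflected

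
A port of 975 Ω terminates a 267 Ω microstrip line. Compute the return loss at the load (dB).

RL ≈ 4.88 dB

Γ = (975 − 267)/(975 + 267) = 0.57
RL = −20·log₁₀|Γ| = −20·log₁₀(0.57)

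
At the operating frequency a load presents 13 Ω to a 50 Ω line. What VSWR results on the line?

VSWR ≈ 3.85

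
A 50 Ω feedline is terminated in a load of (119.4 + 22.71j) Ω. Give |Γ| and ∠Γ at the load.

Γ = (Z_L − Z_0)/(Z_L + Z_0) = (69.4 + j22.71)/(169.4 + j22.71)
|Γ| = 73/171 = 0.427

Γ ≈ 0.427 ∠ 10.5°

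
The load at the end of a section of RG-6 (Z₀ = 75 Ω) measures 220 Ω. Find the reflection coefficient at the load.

Γ = 0.492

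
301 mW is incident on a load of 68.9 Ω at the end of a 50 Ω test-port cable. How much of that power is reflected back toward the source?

P_reflected ≈ 7.61 mW

Γ = (68.9 − 50)/(68.9 + 50) = 0.159
|Γ|² = 0.0253
P_refl = |Γ|²·P_inc = 7.61 mW, P_del = (1 − |Γ|²)·P_inc = 293 mW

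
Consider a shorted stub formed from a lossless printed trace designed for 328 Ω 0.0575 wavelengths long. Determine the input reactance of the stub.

X_in ≈ 124 Ω (inductive)

βl = 2π × 0.0575 = 20.7°
tan(βl) = 0.378
For a shorted stub, Z_in = jZ_0·tan(βl)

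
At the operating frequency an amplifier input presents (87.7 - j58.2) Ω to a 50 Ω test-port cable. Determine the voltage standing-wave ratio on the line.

VSWR ≈ 2.73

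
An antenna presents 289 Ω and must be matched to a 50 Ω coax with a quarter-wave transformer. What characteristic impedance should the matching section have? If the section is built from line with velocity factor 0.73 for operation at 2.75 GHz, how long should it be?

Z_qwt ≈ 120 Ω; length ≈ 1.99 cm

Z_qwt = √(Z_0·R_L) = √(50 × 289) = √14450
λ = 0.73·c/f = 0.0796 m, so l = λ/4 = 0.0199 m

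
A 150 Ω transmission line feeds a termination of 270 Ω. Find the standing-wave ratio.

VSWR ≈ 1.8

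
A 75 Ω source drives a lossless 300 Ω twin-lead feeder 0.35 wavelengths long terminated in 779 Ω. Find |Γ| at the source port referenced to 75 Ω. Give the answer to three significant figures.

βl = 2π × 0.35 = 126°
tan(βl) = -1.38
Z_in = Z_0·(Z_L + jZ_0·tanβl)/(Z_0 + jZ_L·tanβl) = 164 + j172 Ω
Γ_s = (Z_in − Z_s)/(Z_in + Z_s) = (88.7 + j172)/(239 + j172), |Γ_s| = 0.658

|Γ| ≈ 0.658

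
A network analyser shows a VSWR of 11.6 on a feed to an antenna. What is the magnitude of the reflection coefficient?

|Γ| = (S − 1)/(S + 1) = (11.6 − 1)/(11.6 + 1) = 10.6/12.6

|Γ| ≈ 0.841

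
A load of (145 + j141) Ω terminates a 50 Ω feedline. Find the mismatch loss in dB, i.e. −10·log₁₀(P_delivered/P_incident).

mismatch loss ≈ 3 dB

Γ = (95 + j141)/(195 + j141), |Γ| = 0.707
|Γ|² = 0.499, so P_del/P_inc = 1 − |Γ|² = 0.501
ML = −10·log₁₀(1 − |Γ|²)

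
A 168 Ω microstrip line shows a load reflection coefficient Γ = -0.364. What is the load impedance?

Z_L = Z_0·(1 + Γ)/(1 − Γ) = 168·(0.636)/(1.36)

Z_L ≈ 78.3 Ω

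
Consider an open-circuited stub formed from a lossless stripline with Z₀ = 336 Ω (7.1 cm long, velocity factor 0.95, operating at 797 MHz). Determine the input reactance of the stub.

X_in ≈ -113 Ω (capacitive)

λ = v/f = 0.95·c / 797 MHz = 0.358 m
βl = 2π·l/λ = 2π × 0.199 = 71.5°
tan(βl) = 2.98
For an open-circuited stub, Z_in = −jZ_0·cot(βl) = −jZ_0/tan(βl)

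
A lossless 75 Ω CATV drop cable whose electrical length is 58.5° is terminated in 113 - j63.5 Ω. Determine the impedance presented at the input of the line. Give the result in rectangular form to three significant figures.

tan(βl) = tan(58.5°) = 1.63
Z_in = Z_0·(Z_L + jZ_0·tanβl)/(Z_0 + jZ_L·tanβl)
     = 75·(113 + j58.9)/(179 + j184)

Z_in ≈ 35.3 − j11.7 Ω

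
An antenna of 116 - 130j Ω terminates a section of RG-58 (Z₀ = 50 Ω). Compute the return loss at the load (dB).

RL ≈ 3.2 dB

Γ = (66 − j130)/(166 − j130), |Γ| = 0.691
RL = −20·log₁₀|Γ| = −20·log₁₀(0.691)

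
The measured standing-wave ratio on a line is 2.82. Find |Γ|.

|Γ| = (S − 1)/(S + 1) = (2.82 − 1)/(2.82 + 1) = 1.82/3.82

|Γ| ≈ 0.476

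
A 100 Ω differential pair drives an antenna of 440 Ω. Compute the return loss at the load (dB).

Γ = (440 − 100)/(440 + 100) = 0.63
RL = −20·log₁₀|Γ| = −20·log₁₀(0.63)

RL ≈ 4.02 dB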